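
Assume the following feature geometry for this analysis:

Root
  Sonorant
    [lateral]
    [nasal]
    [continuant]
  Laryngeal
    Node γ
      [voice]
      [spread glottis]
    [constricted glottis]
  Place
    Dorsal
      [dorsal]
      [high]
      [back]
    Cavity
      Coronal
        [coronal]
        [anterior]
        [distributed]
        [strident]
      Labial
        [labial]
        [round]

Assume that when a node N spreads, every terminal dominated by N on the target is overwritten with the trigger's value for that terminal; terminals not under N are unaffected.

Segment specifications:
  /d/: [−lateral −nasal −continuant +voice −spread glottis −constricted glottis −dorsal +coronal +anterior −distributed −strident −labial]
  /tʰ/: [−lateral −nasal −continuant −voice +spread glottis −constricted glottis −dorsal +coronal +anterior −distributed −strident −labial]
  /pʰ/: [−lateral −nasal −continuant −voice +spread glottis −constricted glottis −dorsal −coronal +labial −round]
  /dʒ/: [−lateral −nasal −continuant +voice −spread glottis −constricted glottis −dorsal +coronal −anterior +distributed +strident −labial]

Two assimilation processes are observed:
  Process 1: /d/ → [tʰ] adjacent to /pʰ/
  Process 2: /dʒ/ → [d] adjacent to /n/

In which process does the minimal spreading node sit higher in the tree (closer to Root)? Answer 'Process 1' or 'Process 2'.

In Process 1, [voice], [spread glottis] change, so the minimal spreading node is Node γ at depth 2.
Process 2 alters [anterior], [distributed], [strident]; the lowest common ancestor is Coronal (depth 3 from Root).
Depth 2 < depth 3; Process 1 involves the structurally higher constituent Node γ.

Process 1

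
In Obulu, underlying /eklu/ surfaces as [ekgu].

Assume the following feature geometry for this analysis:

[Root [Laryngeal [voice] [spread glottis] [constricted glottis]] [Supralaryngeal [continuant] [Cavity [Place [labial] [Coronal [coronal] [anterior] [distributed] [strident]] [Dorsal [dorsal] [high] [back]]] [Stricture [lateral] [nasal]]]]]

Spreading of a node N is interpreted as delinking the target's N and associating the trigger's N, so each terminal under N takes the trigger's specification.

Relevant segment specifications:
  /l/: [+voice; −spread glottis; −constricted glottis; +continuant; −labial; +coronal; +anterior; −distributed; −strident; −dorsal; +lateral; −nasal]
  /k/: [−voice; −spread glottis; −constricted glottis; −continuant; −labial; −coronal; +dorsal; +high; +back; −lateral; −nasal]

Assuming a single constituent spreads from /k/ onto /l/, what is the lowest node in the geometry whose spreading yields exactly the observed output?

Supralaryngeal

/l/ and [g] differ in [continuant], [lateral], [coronal], [anterior], [distributed], [strident], [dorsal], [high], [back]; every other specified feature is identical.
In this geometry the lowest node dominating all of them is Supralaryngeal: every daughter of Supralaryngeal dominates only a proper subset, so no lower node suffices.
If Supralaryngeal spreads, every terminal under it takes /k/'s value, producing [g] as observed.
Had Root spread, [voice] would have taken /k/'s value; it stays as in /l/, confirming the spreading constituent is exactly Supralaryngeal.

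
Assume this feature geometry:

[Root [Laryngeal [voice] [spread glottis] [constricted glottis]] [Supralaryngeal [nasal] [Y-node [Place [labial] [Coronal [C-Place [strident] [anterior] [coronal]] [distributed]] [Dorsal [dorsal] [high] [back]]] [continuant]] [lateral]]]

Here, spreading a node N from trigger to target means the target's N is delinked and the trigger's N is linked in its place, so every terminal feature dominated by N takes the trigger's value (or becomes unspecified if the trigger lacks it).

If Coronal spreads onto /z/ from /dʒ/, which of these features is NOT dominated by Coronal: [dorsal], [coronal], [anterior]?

[dorsal]

Coronal dominates exactly [strident], [anterior], [coronal], [distributed].
[anterior], [coronal] all lie under Coronal, so they are overwritten when Coronal spreads.
[dorsal] is not within the Coronal subtree (it hangs from Dorsal), so /z/'s [dorsal] value survives.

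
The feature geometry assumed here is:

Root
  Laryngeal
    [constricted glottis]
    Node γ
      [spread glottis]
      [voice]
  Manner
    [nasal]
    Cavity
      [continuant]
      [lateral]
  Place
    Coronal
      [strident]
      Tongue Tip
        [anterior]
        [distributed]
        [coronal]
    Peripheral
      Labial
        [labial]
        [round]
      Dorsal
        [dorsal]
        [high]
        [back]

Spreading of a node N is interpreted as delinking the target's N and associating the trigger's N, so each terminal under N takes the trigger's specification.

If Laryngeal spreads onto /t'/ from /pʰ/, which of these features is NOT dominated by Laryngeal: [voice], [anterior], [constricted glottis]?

[anterior]

Laryngeal dominates exactly [constricted glottis], [spread glottis], [voice].
[constricted glottis], [voice] all lie under Laryngeal, so they are overwritten when Laryngeal spreads.
[anterior] attaches under Tongue Tip, not under Laryngeal, so /t'/ retains its own value for [anterior].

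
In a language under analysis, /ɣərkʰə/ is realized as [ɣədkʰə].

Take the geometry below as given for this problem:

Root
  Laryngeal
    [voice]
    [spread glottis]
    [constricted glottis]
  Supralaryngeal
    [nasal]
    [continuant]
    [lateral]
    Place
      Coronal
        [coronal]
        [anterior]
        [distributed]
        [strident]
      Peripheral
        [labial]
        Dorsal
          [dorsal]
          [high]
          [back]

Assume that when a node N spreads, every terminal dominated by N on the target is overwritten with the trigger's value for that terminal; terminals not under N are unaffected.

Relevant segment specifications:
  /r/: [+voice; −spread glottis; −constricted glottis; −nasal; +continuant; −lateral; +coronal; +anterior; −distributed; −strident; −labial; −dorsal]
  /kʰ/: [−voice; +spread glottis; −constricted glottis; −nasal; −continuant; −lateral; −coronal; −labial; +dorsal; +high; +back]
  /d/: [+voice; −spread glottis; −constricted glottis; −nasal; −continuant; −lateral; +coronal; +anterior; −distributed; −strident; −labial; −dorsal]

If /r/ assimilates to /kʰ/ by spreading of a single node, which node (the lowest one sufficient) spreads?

[continuant]

/r/ and [d] differ in [continuant]; every other specified feature is identical.
Since just one terminal is affected and it takes /kʰ/'s value, spreading the terminal [continuant] alone is sufficient and minimal.
[dorsal], [coronal] — on which /kʰ/ differs from /r/ — are unchanged, so neither Supralaryngeal nor anything higher can have spread; the constituent is no larger than [continuant].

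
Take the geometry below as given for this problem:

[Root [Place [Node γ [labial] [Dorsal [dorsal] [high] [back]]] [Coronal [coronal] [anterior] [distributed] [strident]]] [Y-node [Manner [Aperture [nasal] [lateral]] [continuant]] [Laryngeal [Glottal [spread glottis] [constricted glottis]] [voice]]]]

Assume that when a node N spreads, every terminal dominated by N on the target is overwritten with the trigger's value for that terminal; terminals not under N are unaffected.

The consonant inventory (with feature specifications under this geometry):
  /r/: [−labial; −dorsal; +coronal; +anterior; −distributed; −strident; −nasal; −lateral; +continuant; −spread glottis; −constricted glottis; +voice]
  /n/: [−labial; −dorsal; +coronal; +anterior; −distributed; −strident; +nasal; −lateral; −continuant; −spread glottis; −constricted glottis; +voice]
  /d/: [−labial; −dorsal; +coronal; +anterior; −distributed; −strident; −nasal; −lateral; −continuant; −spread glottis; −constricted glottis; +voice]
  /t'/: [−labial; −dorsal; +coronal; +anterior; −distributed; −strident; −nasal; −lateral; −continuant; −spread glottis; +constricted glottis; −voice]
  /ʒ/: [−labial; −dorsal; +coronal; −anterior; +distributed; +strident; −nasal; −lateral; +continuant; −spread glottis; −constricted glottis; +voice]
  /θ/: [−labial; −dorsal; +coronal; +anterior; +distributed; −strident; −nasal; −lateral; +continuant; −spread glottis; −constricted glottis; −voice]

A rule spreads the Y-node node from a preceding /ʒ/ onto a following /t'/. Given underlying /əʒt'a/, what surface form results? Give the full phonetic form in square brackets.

[əʒra]

The Y-node node dominates the terminals [nasal], [lateral], [continuant], [spread glottis], [constricted glottis], [voice].
Spreading Y-node from /ʒ/ onto /t'/ replaces those values with /ʒ/'s: [−nasal], [−lateral], [+continuant], [−spread glottis], [−constricted glottis], [+voice]. Features outside Y-node ([labial], [dorsal], [coronal], …) stay as in /t'/.
This feature bundle is that of [r], so /əʒt'a/ surfaces as [əʒra].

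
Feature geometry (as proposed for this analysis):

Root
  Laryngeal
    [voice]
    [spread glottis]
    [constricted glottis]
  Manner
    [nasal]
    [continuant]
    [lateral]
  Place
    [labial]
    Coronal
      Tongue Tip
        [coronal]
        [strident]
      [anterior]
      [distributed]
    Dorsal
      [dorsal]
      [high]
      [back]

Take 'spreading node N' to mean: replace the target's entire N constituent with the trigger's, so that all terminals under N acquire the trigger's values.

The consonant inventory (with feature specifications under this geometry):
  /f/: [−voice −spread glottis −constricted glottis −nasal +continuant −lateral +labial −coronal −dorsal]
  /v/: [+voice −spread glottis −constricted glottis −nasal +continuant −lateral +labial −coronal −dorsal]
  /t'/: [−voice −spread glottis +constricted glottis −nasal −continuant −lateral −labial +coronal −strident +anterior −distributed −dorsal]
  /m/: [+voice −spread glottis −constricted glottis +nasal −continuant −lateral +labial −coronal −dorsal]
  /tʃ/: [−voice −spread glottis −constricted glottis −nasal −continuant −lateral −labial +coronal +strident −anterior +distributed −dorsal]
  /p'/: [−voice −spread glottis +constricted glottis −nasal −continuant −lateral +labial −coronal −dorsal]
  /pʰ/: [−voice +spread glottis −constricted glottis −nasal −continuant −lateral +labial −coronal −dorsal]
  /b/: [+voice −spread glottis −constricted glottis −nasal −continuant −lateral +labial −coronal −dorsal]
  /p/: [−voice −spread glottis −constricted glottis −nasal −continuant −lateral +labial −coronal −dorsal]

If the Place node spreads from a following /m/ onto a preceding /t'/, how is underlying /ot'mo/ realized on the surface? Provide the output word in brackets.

Place immediately or transitively dominates [labial], [coronal], [strident], [anterior], [distributed], [dorsal], [high], [back].
The target acquires /m/'s values for everything under Place — [+labial], [−coronal], [−dorsal] — while keeping its own [voice], [spread glottis], [constricted glottis], ….
The resulting bundle matches /p'/ in the inventory; substituting it for /t'/ gives [op'mo].

[op'mo]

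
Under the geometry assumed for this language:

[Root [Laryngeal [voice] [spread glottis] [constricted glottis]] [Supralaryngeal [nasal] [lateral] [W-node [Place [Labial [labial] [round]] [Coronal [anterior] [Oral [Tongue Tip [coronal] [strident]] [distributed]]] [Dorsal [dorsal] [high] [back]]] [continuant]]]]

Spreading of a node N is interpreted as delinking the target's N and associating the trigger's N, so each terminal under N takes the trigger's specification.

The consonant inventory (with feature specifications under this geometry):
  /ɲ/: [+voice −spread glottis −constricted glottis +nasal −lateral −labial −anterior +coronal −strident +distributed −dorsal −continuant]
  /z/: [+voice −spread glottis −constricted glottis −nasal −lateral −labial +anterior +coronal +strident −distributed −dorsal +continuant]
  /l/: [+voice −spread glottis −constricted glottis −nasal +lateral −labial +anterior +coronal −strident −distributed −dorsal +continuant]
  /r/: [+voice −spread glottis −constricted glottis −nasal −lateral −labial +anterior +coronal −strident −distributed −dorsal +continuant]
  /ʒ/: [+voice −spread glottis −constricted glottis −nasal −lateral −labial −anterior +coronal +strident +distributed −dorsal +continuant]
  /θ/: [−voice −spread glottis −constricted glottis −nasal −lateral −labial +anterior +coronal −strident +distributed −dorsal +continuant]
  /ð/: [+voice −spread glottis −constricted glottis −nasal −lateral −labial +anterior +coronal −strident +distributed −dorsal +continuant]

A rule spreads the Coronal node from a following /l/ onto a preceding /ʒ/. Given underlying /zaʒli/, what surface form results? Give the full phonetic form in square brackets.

[zarli]

The Coronal node dominates the terminals [anterior], [coronal], [strident], [distributed].
The target acquires /l/'s values for everything under Coronal — [+anterior], [+coronal], [−strident], [−distributed] — while keeping its own [voice], [spread glottis], [constricted glottis], ….
The resulting bundle matches /r/ in the inventory; substituting it for /ʒ/ gives [zarli].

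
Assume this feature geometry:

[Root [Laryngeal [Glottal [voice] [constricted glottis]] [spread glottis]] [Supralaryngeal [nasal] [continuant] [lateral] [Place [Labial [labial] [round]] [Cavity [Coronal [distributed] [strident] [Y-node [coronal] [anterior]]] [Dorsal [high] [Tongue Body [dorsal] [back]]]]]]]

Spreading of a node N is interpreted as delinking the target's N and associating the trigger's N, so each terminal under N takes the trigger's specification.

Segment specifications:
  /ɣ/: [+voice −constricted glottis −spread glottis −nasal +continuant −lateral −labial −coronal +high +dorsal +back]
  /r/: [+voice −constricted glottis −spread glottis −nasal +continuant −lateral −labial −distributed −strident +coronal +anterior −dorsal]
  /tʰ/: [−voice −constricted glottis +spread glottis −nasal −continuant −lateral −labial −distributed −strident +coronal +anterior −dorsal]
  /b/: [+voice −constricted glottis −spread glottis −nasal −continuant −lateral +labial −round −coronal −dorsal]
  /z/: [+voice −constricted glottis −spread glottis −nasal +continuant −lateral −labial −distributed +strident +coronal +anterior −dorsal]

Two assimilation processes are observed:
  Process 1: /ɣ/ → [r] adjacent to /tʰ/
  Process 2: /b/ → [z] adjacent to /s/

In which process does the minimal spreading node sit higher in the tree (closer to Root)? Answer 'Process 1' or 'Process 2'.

Process 1 alters [coronal], [anterior], [distributed], [strident], [dorsal], [high], [back]; the lowest common ancestor is Cavity (depth 3 from Root).
Process 2: the features that change are [continuant], [labial], [round], [coronal], [anterior], [distributed], [strident]; the minimal node is Supralaryngeal (depth 1).
Supralaryngeal (depth 1) sits above Cavity (depth 3), making Process 2 the one with the higher spreading node.

Process 2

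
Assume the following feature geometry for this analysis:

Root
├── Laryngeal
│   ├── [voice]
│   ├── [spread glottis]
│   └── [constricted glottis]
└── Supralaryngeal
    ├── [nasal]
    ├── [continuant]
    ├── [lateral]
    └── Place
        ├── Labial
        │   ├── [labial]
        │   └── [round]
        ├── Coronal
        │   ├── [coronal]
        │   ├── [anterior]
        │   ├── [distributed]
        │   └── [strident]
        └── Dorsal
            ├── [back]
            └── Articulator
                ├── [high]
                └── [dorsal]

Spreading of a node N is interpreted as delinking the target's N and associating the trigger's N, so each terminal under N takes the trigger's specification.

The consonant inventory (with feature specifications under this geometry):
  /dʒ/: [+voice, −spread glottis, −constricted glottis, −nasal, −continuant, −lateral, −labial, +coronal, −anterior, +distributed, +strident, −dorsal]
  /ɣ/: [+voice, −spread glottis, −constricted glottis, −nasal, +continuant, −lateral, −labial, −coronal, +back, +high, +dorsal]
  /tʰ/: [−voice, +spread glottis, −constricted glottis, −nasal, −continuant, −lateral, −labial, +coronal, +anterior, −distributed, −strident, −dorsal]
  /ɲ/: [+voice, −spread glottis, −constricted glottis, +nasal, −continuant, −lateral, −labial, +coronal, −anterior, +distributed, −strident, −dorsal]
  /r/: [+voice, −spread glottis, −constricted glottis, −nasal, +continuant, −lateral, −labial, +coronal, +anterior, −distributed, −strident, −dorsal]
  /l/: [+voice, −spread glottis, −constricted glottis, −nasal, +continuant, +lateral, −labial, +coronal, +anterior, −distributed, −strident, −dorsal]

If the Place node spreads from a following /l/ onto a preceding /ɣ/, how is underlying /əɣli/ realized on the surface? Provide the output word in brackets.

Terminals under Place in this geometry: [labial], [round], [coronal], [anterior], [distributed], [strident], [back], [high], [dorsal].
The target acquires /l/'s values for everything under Place — [−labial], [+coronal], [+anterior], [−distributed], [−strident], [−dorsal] — while keeping its own [voice], [spread glottis], [constricted glottis], ….
This feature bundle is that of [r], so /əɣli/ surfaces as [ərli].

[ərli]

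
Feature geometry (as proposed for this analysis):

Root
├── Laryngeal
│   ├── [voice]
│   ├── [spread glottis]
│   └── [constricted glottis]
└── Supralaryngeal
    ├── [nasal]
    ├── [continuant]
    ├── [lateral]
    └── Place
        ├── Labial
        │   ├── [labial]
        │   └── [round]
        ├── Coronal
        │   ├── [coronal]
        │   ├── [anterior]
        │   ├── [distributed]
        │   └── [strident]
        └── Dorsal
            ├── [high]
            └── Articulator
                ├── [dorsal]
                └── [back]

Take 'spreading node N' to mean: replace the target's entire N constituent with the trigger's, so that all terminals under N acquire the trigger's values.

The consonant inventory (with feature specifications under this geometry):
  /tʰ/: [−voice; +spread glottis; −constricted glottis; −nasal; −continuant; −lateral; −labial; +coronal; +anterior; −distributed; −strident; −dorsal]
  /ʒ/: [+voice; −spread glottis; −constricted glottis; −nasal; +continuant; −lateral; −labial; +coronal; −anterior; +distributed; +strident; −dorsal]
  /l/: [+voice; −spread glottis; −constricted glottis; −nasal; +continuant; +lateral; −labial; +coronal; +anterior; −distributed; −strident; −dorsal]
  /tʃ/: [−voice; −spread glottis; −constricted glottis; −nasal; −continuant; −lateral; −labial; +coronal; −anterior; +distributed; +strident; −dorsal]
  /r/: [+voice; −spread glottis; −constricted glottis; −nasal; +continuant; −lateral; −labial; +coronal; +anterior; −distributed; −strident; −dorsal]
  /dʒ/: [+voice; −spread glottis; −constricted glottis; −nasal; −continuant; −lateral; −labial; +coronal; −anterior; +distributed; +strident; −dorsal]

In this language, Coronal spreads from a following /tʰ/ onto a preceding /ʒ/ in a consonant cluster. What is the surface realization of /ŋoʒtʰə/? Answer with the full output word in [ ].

[ŋortʰə]

Terminals under Coronal in this geometry: [coronal], [anterior], [distributed], [strident].
The target acquires /tʰ/'s values for everything under Coronal — [+coronal], [+anterior], [−distributed], [−strident] — while keeping its own [voice], [spread glottis], [constricted glottis], ….
Among the inventory, only /r/ has exactly this specification, giving the surface form [ŋortʰə].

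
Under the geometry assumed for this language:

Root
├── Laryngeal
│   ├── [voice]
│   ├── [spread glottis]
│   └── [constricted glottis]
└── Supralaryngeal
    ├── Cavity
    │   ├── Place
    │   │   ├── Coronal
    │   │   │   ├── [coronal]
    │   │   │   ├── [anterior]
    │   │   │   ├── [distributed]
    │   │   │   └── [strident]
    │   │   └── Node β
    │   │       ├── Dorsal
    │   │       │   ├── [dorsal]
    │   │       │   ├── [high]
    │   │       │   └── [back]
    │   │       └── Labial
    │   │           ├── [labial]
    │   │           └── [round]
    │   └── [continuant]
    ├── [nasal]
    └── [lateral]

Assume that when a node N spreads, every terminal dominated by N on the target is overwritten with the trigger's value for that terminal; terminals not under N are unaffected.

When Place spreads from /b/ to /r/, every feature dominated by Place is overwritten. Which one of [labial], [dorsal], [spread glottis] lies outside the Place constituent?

Under this geometry, Place contains [coronal], [anterior], [distributed], [strident], [dorsal], [high], [back], [labial], [round].
Of the listed options, [labial], [dorsal] are among these and would be overwritten by spreading Place.
[spread glottis] attaches under Laryngeal, not under Place, so /r/ retains its own value for [spread glottis].

[spread glottis]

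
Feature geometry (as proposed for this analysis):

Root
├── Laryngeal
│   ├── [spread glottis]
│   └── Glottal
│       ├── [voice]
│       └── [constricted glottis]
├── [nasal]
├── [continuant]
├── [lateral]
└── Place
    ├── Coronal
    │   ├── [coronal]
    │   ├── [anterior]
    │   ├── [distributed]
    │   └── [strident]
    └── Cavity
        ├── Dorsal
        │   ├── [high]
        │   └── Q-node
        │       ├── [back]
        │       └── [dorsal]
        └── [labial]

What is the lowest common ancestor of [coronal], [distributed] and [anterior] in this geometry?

[coronal]: Root → Place → Coronal → [coronal].
[distributed]: Root → Place → Coronal → [distributed].
[anterior]: Root → Place → Coronal → [anterior].
The lowest node appearing on every path is Coronal; each proper daughter of Coronal fails to dominate at least one of the listed features.

Coronal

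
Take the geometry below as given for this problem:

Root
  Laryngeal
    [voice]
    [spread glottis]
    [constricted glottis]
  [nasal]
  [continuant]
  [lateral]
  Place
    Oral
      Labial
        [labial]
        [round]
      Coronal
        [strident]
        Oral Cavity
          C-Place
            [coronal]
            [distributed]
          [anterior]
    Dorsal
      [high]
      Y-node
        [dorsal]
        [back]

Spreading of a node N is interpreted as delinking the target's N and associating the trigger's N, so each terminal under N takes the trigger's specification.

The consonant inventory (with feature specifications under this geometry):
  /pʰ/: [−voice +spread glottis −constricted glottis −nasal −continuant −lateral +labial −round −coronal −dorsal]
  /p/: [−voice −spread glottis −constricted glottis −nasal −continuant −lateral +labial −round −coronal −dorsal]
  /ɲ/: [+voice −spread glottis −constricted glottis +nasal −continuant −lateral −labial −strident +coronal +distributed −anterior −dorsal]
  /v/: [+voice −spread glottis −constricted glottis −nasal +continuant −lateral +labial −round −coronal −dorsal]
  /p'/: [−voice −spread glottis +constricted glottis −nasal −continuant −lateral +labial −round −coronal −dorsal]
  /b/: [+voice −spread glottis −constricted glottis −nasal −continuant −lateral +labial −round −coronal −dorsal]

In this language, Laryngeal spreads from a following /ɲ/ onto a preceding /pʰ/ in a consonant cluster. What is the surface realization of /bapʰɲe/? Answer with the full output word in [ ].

Terminals under Laryngeal in this geometry: [voice], [spread glottis], [constricted glottis].
Spreading Laryngeal from /ɲ/ onto /pʰ/ replaces those values with /ɲ/'s: [+voice], [−spread glottis], [−constricted glottis]. Features outside Laryngeal ([nasal], [continuant], [lateral], …) stay as in /pʰ/.
The resulting bundle matches /b/ in the inventory; substituting it for /pʰ/ gives [babɲe].

[babɲe]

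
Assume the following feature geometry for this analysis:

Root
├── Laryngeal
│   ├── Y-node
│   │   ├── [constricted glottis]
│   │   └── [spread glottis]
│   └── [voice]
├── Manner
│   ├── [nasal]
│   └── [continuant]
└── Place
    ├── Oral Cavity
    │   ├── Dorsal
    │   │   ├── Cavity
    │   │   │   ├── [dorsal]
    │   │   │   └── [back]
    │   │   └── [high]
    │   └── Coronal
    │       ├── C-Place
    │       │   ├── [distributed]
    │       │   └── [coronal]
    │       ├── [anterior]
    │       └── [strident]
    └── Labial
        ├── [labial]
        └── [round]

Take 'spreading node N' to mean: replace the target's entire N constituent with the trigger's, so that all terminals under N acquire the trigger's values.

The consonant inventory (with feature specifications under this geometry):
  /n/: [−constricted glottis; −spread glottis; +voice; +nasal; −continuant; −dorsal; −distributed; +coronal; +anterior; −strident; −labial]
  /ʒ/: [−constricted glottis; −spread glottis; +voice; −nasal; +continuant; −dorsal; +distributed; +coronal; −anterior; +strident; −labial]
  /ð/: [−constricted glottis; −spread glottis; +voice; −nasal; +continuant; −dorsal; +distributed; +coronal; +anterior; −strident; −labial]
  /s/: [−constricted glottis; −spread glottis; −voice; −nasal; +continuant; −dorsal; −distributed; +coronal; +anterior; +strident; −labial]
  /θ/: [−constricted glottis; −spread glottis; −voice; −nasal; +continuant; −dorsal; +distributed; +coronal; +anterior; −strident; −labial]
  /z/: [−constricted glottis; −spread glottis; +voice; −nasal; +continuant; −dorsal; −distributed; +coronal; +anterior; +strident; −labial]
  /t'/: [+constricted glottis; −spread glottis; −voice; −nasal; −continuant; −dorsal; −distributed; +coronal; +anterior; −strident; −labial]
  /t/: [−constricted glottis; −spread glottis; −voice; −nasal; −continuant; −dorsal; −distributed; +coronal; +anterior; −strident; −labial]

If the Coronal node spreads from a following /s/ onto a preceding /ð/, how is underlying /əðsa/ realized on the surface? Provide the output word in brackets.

Terminals under Coronal in this geometry: [distributed], [coronal], [anterior], [strident].
Spreading Coronal from /s/ onto /ð/ replaces those values with /s/'s: [−distributed], [+coronal], [+anterior], [+strident]. Features outside Coronal ([constricted glottis], [spread glottis], [voice], …) stay as in /ð/.
Among the inventory, only /z/ has exactly this specification, giving the surface form [əzsa].

[əzsa]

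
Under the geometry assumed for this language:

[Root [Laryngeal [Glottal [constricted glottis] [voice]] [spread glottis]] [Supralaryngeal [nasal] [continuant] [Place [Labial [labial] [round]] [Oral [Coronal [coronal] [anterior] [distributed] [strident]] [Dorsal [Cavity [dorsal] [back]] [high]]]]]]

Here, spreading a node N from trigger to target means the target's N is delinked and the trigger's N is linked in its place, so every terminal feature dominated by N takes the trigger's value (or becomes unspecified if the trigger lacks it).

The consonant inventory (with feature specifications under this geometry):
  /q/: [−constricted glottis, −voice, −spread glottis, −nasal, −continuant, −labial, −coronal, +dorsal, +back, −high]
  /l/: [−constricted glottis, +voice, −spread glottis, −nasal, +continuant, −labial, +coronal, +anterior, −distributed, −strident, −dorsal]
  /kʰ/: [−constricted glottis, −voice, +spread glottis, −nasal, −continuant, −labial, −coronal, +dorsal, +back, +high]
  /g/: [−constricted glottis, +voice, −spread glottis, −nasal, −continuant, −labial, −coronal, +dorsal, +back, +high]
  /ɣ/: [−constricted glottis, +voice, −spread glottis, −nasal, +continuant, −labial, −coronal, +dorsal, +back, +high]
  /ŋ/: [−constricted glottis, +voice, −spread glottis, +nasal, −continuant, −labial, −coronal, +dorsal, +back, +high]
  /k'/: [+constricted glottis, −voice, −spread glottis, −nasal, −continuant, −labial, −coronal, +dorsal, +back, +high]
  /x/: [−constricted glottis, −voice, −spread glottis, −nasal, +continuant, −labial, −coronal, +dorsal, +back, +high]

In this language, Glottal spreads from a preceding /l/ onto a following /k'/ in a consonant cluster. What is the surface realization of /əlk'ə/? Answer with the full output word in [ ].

[əlgə]

The Glottal node dominates the terminals [constricted glottis], [voice].
The target acquires /l/'s values for everything under Glottal — [−constricted glottis], [+voice] — while keeping its own [spread glottis], [nasal], [continuant], ….
Among the inventory, only /g/ has exactly this specification, giving the surface form [əlgə].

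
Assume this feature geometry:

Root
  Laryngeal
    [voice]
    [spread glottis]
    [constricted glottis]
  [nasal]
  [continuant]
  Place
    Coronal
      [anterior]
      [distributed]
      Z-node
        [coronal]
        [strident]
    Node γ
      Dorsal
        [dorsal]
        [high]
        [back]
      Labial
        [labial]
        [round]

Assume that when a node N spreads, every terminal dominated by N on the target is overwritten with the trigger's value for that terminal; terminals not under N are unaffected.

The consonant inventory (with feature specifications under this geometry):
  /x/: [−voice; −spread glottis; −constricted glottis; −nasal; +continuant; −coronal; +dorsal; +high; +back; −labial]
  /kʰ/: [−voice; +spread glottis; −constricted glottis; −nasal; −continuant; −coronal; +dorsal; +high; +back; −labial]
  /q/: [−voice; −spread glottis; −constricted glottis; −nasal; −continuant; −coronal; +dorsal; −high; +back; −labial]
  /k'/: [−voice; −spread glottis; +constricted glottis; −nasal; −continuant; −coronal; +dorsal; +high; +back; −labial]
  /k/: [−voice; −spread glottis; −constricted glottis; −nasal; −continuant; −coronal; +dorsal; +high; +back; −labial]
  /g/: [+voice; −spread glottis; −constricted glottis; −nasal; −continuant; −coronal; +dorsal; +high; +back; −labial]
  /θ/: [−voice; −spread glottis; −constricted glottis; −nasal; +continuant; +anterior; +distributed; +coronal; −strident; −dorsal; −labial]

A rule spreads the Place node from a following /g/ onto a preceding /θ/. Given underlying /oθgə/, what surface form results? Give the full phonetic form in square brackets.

[oxgə]

Terminals under Place in this geometry: [anterior], [distributed], [coronal], [strident], [dorsal], [high], [back], [labial], [round].
Spreading Place from /g/ onto /θ/ replaces those values with /g/'s: [−coronal], [+dorsal], [+high], [+back], [−labial]. Features outside Place ([voice], [spread glottis], [constricted glottis], …) stay as in /θ/.
Among the inventory, only /x/ has exactly this specification, giving the surface form [oxgə].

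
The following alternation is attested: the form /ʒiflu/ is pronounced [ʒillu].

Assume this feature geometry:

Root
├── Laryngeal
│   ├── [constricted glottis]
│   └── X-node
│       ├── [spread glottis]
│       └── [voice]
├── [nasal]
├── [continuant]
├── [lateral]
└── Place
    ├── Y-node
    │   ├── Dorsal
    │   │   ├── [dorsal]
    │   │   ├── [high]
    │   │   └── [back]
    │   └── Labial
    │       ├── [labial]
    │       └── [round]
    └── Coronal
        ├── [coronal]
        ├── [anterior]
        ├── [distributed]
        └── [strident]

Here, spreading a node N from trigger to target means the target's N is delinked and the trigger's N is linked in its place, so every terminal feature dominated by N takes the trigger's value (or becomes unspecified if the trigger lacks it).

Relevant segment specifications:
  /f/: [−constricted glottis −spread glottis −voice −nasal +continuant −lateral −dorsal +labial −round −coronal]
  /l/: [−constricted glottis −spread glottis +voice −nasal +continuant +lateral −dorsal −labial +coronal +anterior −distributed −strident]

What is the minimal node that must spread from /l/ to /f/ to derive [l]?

/f/ and [l] differ in [voice], [lateral], [labial], [round], [coronal], [anterior], [distributed], [strident]; every other specified feature is identical.
Tracing each changed feature up the tree, the paths first meet at Root; any lower node misses at least one of them.
If Root spreads, every terminal under it takes /l/'s value, producing [l] as observed.

Root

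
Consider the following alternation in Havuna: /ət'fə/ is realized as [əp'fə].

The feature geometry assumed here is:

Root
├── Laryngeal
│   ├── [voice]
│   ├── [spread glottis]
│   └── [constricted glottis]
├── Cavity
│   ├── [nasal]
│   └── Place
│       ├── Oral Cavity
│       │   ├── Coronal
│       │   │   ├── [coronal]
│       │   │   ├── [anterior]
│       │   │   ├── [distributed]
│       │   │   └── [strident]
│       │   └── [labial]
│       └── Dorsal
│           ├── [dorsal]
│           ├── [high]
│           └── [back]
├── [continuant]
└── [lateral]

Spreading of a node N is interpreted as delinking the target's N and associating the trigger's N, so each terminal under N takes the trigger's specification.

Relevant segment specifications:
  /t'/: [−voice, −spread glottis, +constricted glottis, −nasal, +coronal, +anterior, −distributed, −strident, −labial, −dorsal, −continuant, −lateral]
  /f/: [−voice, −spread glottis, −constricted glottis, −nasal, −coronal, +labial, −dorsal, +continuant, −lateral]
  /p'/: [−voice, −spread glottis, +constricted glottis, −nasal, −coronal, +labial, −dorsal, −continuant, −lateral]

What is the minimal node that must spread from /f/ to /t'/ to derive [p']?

Oral Cavity

The alternation /t'/ → [p'] changes [labial], [coronal], [anterior], [distributed], [strident] and nothing else.
In this geometry the lowest node dominating all of them is Oral Cavity: every daughter of Oral Cavity dominates only a proper subset, so no lower node suffices.
Delinking /t'/'s Oral Cavity and associating /f/'s Oral Cavity gives precisely the feature bundle of [p'].
[constricted glottis], [continuant] stay as in /t'/ although /f/ differs there, so no node dominating them spread; among the remaining candidates Oral Cavity is the lowest that derives the output.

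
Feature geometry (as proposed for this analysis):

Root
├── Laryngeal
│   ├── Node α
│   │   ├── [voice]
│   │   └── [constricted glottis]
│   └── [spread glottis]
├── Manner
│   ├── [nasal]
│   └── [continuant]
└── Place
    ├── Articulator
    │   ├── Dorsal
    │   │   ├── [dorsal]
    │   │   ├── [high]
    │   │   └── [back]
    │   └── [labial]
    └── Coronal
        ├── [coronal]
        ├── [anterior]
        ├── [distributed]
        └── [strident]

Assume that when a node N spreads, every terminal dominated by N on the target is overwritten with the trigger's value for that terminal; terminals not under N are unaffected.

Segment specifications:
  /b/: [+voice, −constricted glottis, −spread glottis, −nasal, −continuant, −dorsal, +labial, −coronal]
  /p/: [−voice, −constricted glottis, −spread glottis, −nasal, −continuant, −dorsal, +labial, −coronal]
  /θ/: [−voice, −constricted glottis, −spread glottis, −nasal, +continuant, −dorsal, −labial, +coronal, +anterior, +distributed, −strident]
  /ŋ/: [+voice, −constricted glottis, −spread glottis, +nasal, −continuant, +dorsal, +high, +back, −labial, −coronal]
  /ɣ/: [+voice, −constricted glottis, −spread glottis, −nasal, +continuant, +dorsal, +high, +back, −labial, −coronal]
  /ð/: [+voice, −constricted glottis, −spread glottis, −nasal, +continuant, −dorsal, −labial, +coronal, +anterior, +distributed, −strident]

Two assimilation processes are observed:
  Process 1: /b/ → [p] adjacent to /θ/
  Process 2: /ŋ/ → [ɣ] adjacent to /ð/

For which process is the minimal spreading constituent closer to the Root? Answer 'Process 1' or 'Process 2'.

Process 2

Process 1 alters [voice]; the lowest dominating node is [voice] (depth 3 from Root).
In Process 2, [nasal], [continuant] change, so the minimal spreading node is Manner at depth 1.
Depth 1 < depth 3; Process 2 involves the structurally higher constituent Manner.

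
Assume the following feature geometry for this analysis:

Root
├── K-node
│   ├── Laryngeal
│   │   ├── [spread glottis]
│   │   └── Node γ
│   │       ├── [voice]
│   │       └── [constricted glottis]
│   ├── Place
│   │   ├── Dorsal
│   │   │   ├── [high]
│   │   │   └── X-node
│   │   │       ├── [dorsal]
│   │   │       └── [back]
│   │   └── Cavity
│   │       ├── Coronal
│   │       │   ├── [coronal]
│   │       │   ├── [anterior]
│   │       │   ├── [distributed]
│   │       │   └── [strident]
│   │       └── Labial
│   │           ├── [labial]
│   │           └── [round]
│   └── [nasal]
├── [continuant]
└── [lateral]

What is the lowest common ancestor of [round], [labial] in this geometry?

Labial

[round] is immediately dominated by Labial.
[labial] is immediately dominated by Labial.
The lowest node appearing on every path is Labial; each proper daughter of Labial fails to dominate at least one of the listed features.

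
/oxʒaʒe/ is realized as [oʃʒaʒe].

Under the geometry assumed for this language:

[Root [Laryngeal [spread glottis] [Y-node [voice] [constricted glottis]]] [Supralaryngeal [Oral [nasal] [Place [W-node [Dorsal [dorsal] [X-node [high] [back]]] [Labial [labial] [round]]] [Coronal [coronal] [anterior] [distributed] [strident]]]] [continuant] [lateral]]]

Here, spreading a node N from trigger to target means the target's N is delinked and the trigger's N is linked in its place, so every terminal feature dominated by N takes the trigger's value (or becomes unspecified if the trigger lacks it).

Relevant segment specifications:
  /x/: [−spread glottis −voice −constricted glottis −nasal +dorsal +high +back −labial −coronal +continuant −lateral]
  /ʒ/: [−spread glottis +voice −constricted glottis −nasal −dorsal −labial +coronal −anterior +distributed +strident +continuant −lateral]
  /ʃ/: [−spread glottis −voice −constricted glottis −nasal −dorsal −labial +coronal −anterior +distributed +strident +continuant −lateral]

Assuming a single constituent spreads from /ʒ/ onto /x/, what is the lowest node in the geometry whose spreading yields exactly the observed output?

/x/ and [ʃ] differ in [coronal], [anterior], [distributed], [strident], [dorsal], [high], [back]; every other specified feature is identical.
In this geometry the lowest node dominating all of them is Place: every daughter of Place dominates only a proper subset, so no lower node suffices.
If Place spreads, every terminal under it takes /ʒ/'s value, producing [ʃ] as observed.
[voice] stays as in /x/ although /ʒ/ differs there, so no node dominating it spread; among the remaining candidates Place is the lowest that derives the output.

Place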